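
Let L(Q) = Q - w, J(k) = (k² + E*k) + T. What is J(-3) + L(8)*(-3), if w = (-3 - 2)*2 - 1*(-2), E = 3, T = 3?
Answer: -45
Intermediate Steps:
J(k) = 3 + k² + 3*k (J(k) = (k² + 3*k) + 3 = 3 + k² + 3*k)
w = -8 (w = -5*2 + 2 = -10 + 2 = -8)
L(Q) = 8 + Q (L(Q) = Q - 1*(-8) = Q + 8 = 8 + Q)
J(-3) + L(8)*(-3) = (3 + (-3)² + 3*(-3)) + (8 + 8)*(-3) = (3 + 9 - 9) + 16*(-3) = 3 - 48 = -45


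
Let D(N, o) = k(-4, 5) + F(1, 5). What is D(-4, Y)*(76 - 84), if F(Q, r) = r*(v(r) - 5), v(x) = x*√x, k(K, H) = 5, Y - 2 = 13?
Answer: 160 - 200*√5 ≈ -287.21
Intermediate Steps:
Y = 15 (Y = 2 + 13 = 15)
v(x) = x^(3/2)
F(Q, r) = r*(-5 + r^(3/2)) (F(Q, r) = r*(r^(3/2) - 5) = r*(-5 + r^(3/2)))
D(N, o) = -20 + 25*√5 (D(N, o) = 5 + 5*(-5 + 5^(3/2)) = 5 + 5*(-5 + 5*√5) = 5 + (-25 + 25*√5) = -20 + 25*√5)
D(-4, Y)*(76 - 84) = (-20 + 25*√5)*(76 - 84) = (-20 + 25*√5)*(-8) = 160 - 200*√5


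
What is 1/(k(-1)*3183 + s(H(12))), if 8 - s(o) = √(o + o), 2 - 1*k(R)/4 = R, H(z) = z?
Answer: 9551/364886398 + √6/729772796 ≈ 2.6179e-5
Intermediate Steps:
k(R) = 8 - 4*R
s(o) = 8 - √2*√o (s(o) = 8 - √(o + o) = 8 - √(2*o) = 8 - √2*√o)
1/(k(-1)*3183 + s(H(12))) = 1/((8 - 4*(-1))*3183 + (8 - √2*√12)) = 1/((8 + 4)*3183 + (8 - √2*2*√3)) = 1/(12*3183 + (8 - 2*√6)) = 1/(38196 + (8 - 2*√6)) = 1/(38204 - 2*√6)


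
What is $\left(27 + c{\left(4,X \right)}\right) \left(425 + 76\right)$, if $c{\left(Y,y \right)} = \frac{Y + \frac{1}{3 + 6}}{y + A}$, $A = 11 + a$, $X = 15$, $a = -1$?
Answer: $\frac{1020704}{75} \approx 13609.0$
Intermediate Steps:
$A = 10$ ($A = 11 - 1 = 10$)
$c{\left(Y,y \right)} = \frac{\frac{1}{9} + Y}{10 + y}$ ($c{\left(Y,y \right)} = \frac{Y + \frac{1}{3 + 6}}{y + 10} = \frac{Y + \frac{1}{9}}{10 + y} = \frac{\frac{1}{9} + Y}{10 + y}$)
$\left(27 + c{\left(4,X \right)}\right) \left(425 + 76\right) = \left(27 + \frac{\frac{1}{9} + 4}{10 + 15}\right) \left(425 + 76\right) = \left(27 + \frac{1}{25} \cdot \frac{37}{9}\right) 501 = \left(27 + \frac{37}{225}\right) 501 = \frac{6112}{225} \cdot 501 = \frac{1020704}{75}$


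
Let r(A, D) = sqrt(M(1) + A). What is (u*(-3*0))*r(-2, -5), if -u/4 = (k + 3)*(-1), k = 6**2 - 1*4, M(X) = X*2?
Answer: 0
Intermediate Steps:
M(X) = 2*X
k = 32 (k = 36 - 4 = 32)
r(A, D) = sqrt(2 + A) (r(A, D) = sqrt(2*1 + A) = sqrt(2 + A))
u = 140 (u = -4*(32 + 3)*(-1) = -140*(-1) = -4*(-35) = 140)
(u*(-3*0))*r(-2, -5) = (140*(-3*0))*sqrt(2 - 2) = (140*0)*sqrt(0) = 0*0 = 0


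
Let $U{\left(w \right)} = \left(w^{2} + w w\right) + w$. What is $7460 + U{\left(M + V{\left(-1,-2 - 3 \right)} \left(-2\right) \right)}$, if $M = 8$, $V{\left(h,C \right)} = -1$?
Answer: $7670$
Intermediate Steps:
$U{\left(w \right)} = w + 2 w^{2}$ ($U{\left(w \right)} = \left(w^{2} + w^{2}\right) + w = 2 w^{2} + w = w + 2 w^{2}$)
$7460 + U{\left(M + V{\left(-1,-2 - 3 \right)} \left(-2\right) \right)} = 7460 + \left(8 - -2\right) \left(1 + 2 \left(8 - -2\right)\right) = 7460 + \left(8 + 2\right) \left(1 + 2 \left(8 + 2\right)\right) = 7460 + 10 \left(1 + 2 \cdot 10\right) = 7460 + 10 \left(1 + 20\right) = 7460 + 10 \cdot 21 = 7460 + 210 = 7670$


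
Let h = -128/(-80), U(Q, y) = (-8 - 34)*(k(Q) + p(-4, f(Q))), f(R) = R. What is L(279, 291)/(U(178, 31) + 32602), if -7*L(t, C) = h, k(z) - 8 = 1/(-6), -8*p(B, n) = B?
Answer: -2/282205 ≈ -7.0870e-6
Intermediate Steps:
p(B, n) = -B/8
k(z) = 47/6 (k(z) = 8 + 1/(-6) = 8 - ⅙ = 47/6)
U(Q, y) = -350 (U(Q, y) = (-8 - 34)*(47/6 - ⅛*(-4)) = -42*(47/6 + ½) = -42*25/3 = -350)
h = 8/5 (h = -128*(-1/80) = 8/5 ≈ 1.6000)
L(t, C) = -8/35 (L(t, C) = -⅐*8/5 = -8/35)
L(279, 291)/(U(178, 31) + 32602) = -8/(35*(-350 + 32602)) = -8/35/32252 = -8/35*1/32252 = -2/282205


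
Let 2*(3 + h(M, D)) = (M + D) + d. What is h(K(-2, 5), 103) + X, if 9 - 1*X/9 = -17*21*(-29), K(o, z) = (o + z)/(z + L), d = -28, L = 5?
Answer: -1861227/20 ≈ -93061.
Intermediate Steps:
K(o, z) = (o + z)/(5 + z) (K(o, z) = (o + z)/(z + 5) = (o + z)/(5 + z))
h(M, D) = -17 + D/2 + M/2 (h(M, D) = -3 + ((M + D) - 28)/2 = -3 + ((D + M) - 28)/2 = -3 + (-28 + D + M)/2 = -3 + (-14 + D/2 + M/2) = -17 + D/2 + M/2)
X = -93096 (X = 81 - 9*(-17*21)*(-29) = 81 - (-3213)*(-29) = 81 - 9*10353 = 81 - 93177 = -93096)
h(K(-2, 5), 103) + X = (-17 + (1/2)*103 + ((-2 + 5)/(5 + 5))/2) - 93096 = (-17 + 103/2 + (3/10)/2) - 93096 = (-17 + 103/2 + ((1/10)*3)/2) - 93096 = (-17 + 103/2 + (1/2)*(3/10)) - 93096 = (-17 + 103/2 + 3/20) - 93096 = 693/20 - 93096 = -1861227/20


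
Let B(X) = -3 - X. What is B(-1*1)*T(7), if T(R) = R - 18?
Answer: 22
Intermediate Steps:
T(R) = -18 + R
B(-1*1)*T(7) = (-3 - (-1))*(-18 + 7) = (-3 - 1*(-1))*(-11) = (-3 + 1)*(-11) = -2*(-11) = 22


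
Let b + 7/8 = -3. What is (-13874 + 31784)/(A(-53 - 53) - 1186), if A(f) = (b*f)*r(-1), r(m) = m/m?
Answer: -71640/3101 ≈ -23.102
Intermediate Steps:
b = -31/8 (b = -7/8 - 3 = -31/8 ≈ -3.8750)
r(m) = 1
A(f) = -31*f/8 (A(f) = -31*f/8*1 = -31*f/8)
(-13874 + 31784)/(A(-53 - 53) - 1186) = (-13874 + 31784)/(-31*(-53 - 53)/8 - 1186) = 17910/(-31/8*(-106) - 1186) = 17910/(1643/4 - 1186) = 17910/(-3101/4) = 17910*(-4/3101) = -71640/3101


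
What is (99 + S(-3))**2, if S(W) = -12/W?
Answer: 10609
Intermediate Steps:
(99 + S(-3))**2 = (99 - 12/(-3))**2 = (99 - 12*(-1/3))**2 = (99 + 4)**2 = 103**2 = 10609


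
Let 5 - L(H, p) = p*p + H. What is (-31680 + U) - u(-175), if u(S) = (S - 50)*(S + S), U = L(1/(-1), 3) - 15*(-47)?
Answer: -109728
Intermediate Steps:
L(H, p) = 5 - H - p² (L(H, p) = 5 - (p*p + H) = 5 - (p² + H) = 5 - (H + p²) = 5 + (-H - p²) = 5 - H - p²)
U = 702 (U = (5 - 1/(-1) - 1*3²) - 15*(-47) = (5 - 1*(-1) - 1*9) + 705 = (5 + 1 - 9) + 705 = -3 + 705 = 702)
u(S) = 2*S*(-50 + S) (u(S) = (-50 + S)*(2*S) = 2*S*(-50 + S))
(-31680 + U) - u(-175) = (-31680 + 702) - 2*(-175)*(-50 - 175) = -30978 - 2*(-175)*(-225) = -30978 - 1*78750 = -30978 - 78750 = -109728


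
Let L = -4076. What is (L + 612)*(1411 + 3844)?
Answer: -18203320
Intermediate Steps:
(L + 612)*(1411 + 3844) = (-4076 + 612)*(1411 + 3844) = -3464*5255 = -18203320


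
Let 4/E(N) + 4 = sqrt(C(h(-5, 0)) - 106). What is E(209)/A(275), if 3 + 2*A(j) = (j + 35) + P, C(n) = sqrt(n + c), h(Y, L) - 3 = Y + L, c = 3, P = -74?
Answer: -32/28193 - 8*I*sqrt(105)/28193 ≈ -0.001135 - 0.0029077*I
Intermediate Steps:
h(Y, L) = 3 + L + Y (h(Y, L) = 3 + (Y + L) = 3 + (L + Y) = 3 + L + Y)
C(n) = sqrt(3 + n) (C(n) = sqrt(n + 3) = sqrt(3 + n))
E(N) = 4/(-4 + I*sqrt(105)) (E(N) = 4/(-4 + sqrt(sqrt(3 + (3 + 0 - 5)) - 106)) = 4/(-4 + sqrt(sqrt(3 - 2) - 106)) = 4/(-4 + sqrt(sqrt(1) - 106)) = 4/(-4 + sqrt(1 - 106)) = 4/(-4 + sqrt(-105)) = 4/(-4 + I*sqrt(105)))
A(j) = -21 + j/2 (A(j) = -3/2 + ((j + 35) - 74)/2 = -3/2 + ((35 + j) - 74)/2 = -3/2 + (-39 + j)/2 = -3/2 + (-39/2 + j/2) = -21 + j/2)
E(209)/A(275) = (-16/121 - 4*I*sqrt(105)/121)/(-21 + (1/2)*275) = (-16/121 - 4*I*sqrt(105)/121)/(-21 + 275/2) = (-16/121 - 4*I*sqrt(105)/121)/(233/2) = (-16/121 - 4*I*sqrt(105)/121)*(2/233) = -32/28193 - 8*I*sqrt(105)/28193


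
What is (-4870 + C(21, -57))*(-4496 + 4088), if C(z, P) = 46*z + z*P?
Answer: 2081208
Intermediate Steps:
C(z, P) = 46*z + P*z
(-4870 + C(21, -57))*(-4496 + 4088) = (-4870 + 21*(46 - 57))*(-4496 + 4088) = (-4870 + 21*(-11))*(-408) = (-4870 - 231)*(-408) = -5101*(-408) = 2081208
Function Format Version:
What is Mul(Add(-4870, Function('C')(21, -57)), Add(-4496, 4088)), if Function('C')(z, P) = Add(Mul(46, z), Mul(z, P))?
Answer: 2081208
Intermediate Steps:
Function('C')(z, P) = Add(Mul(46, z), Mul(P, z))
Mul(Add(-4870, Function('C')(21, -57)), Add(-4496, 4088)) = Mul(Add(-4870, Mul(21, Add(46, -57))), Add(-4496, 4088)) = Mul(Add(-4870, Mul(21, -11)), -408) = Mul(Add(-4870, -231), -408) = Mul(-5101, -408) = 2081208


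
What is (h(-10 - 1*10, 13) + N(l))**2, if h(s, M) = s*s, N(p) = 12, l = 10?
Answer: 169744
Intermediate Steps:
h(s, M) = s**2
(h(-10 - 1*10, 13) + N(l))**2 = ((-10 - 1*10)**2 + 12)**2 = ((-10 - 10)**2 + 12)**2 = ((-20)**2 + 12)**2 = (400 + 12)**2 = 412**2 = 169744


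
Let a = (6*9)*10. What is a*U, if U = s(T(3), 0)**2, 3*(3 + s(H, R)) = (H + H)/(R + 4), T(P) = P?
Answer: 3375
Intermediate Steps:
s(H, R) = -3 + 2*H/(3*(4 + R)) (s(H, R) = -3 + ((H + H)/(R + 4))/3 = -3 + ((2*H)/(4 + R))/3 = -3 + (2*H/(4 + R))/3 = -3 + 2*H/(3*(4 + R)))
U = 25/4 (U = ((-36 - 9*0 + 2*3)/(3*(4 + 0)))**2 = ((1/3)*(-36 + 0 + 6)/4)**2 = ((1/3)*(1/4)*(-30))**2 = (-5/2)**2 = 25/4 ≈ 6.2500)
a = 540 (a = 54*10 = 540)
a*U = 540*(25/4) = 3375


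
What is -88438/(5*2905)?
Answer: -12634/2075 ≈ -6.0887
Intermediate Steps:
-88438/(5*2905) = -88438/14525 = -88438*1/14525 = -12634/2075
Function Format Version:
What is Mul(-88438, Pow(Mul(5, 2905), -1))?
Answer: Rational(-12634, 2075) ≈ -6.0887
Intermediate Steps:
Mul(-88438, Pow(Mul(5, 2905), -1)) = Mul(-88438, Pow(14525, -1)) = Mul(-88438, Rational(1, 14525)) = Rational(-12634, 2075)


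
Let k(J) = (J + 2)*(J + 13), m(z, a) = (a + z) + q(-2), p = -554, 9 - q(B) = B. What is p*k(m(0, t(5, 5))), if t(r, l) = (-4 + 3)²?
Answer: -193900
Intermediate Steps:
q(B) = 9 - B
t(r, l) = 1 (t(r, l) = (-1)² = 1)
m(z, a) = 11 + a + z (m(z, a) = (a + z) + (9 - 1*(-2)) = (a + z) + (9 + 2) = (a + z) + 11 = 11 + a + z)
k(J) = (2 + J)*(13 + J)
p*k(m(0, t(5, 5))) = -554*(26 + (11 + 1 + 0)² + 15*(11 + 1 + 0)) = -554*(26 + 12² + 15*12) = -554*(26 + 144 + 180) = -554*350 = -193900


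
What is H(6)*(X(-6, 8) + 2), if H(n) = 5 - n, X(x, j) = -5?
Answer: 3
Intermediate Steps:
H(6)*(X(-6, 8) + 2) = (5 - 1*6)*(-5 + 2) = (5 - 6)*(-3) = -1*(-3) = 3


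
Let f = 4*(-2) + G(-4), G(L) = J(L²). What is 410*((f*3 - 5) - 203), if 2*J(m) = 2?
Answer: -93890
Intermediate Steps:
J(m) = 1 (J(m) = (½)*2 = 1)
G(L) = 1
f = -7 (f = 4*(-2) + 1 = -8 + 1 = -7)
410*((f*3 - 5) - 203) = 410*((-7*3 - 5) - 203) = 410*((-21 - 5) - 203) = 410*(-26 - 203) = 410*(-229) = -93890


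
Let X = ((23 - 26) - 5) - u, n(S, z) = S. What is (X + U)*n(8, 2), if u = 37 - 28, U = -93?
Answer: -880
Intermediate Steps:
u = 9
X = -17 (X = ((23 - 26) - 5) - 1*9 = (-3 - 5) - 9 = -8 - 9 = -17)
(X + U)*n(8, 2) = (-17 - 93)*8 = -110*8 = -880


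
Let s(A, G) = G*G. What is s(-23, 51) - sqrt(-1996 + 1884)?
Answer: 2601 - 4*I*sqrt(7) ≈ 2601.0 - 10.583*I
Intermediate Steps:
s(A, G) = G**2
s(-23, 51) - sqrt(-1996 + 1884) = 51**2 - sqrt(-1996 + 1884) = 2601 - sqrt(-112) = 2601 - 4*I*sqrt(7)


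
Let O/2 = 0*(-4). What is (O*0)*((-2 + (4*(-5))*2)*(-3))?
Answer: 0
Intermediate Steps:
O = 0 (O = 2*(0*(-4)) = 2*0 = 0)
(O*0)*((-2 + (4*(-5))*2)*(-3)) = (0*0)*((-2 + (4*(-5))*2)*(-3)) = 0*((-2 - 20*2)*(-3)) = 0*((-2 - 40)*(-3)) = 0*(-42*(-3)) = 0*126 = 0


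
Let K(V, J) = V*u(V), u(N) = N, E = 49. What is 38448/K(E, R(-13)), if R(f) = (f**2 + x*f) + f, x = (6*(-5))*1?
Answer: 38448/2401 ≈ 16.013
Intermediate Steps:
x = -30 (x = -30*1 = -30)
R(f) = f**2 - 29*f (R(f) = (f**2 - 30*f) + f = f**2 - 29*f)
K(V, J) = V**2 (K(V, J) = V*V = V**2)
38448/K(E, R(-13)) = 38448/(49**2) = 38448/2401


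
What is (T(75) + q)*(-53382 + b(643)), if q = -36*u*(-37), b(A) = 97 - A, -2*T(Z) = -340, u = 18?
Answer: -1302145488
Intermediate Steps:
T(Z) = 170 (T(Z) = -1/2*(-340) = 170)
q = 23976 (q = -36*18*(-37) = -648*(-37) = 23976)
(T(75) + q)*(-53382 + b(643)) = (170 + 23976)*(-53382 + (97 - 1*643)) = 24146*(-53382 + (97 - 643)) = 24146*(-53382 - 546) = 24146*(-53928) = -1302145488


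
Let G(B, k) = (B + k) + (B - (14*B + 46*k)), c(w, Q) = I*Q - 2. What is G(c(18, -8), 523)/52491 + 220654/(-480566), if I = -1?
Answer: -3821178446/4204231651 ≈ -0.90889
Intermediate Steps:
c(w, Q) = -2 - Q (c(w, Q) = -Q - 2 = -2 - Q)
G(B, k) = -45*k - 12*B (G(B, k) = (B + k) + (B + (-46*k - 14*B)) = (B + k) + (-46*k - 13*B) = -45*k - 12*B)
G(c(18, -8), 523)/52491 + 220654/(-480566) = (-45*523 - 12*(-2 - 1*(-8)))/52491 + 220654/(-480566) = (-23535 - 12*(-2 + 8))*(1/52491) + 220654*(-1/480566) = (-23535 - 12*6)*(1/52491) - 110327/240283 = (-23535 - 72)*(1/52491) - 110327/240283 = -23607*1/52491 - 110327/240283 = -7869/17497 - 110327/240283 = -3821178446/4204231651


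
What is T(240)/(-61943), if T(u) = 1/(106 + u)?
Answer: -1/21432278 ≈ -4.6659e-8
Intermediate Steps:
T(240)/(-61943) = 1/((106 + 240)*(-61943)) = -1/61943/346 = (1/346)*(-1/61943) = -1/21432278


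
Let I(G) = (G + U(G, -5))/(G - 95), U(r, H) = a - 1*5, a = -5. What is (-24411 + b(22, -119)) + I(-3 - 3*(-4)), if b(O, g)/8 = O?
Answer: -2084209/86 ≈ -24235.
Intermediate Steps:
U(r, H) = -10 (U(r, H) = -5 - 1*5 = -5 - 5 = -10)
b(O, g) = 8*O
I(G) = (-10 + G)/(-95 + G) (I(G) = (G - 10)/(G - 95) = (-10 + G)/(-95 + G))
(-24411 + b(22, -119)) + I(-3 - 3*(-4)) = (-24411 + 8*22) + (-10 + (-3 - 3*(-4)))/(-95 + (-3 - 3*(-4))) = (-24411 + 176) + (-10 + (-3 + 12))/(-95 + (-3 + 12)) = -24235 + (-10 + 9)/(-95 + 9) = -24235 - 1/(-86) = -24235 - 1/86*(-1) = -24235 + 1/86 = -2084209/86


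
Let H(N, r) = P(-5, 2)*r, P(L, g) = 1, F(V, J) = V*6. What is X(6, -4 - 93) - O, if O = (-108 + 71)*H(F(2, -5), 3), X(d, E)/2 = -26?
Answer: 59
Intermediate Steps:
F(V, J) = 6*V
H(N, r) = r (H(N, r) = 1*r = r)
X(d, E) = -52 (X(d, E) = 2*(-26) = -52)
O = -111 (O = (-108 + 71)*3 = -37*3 = -111)
X(6, -4 - 93) - O = -52 - 1*(-111) = -52 + 111 = 59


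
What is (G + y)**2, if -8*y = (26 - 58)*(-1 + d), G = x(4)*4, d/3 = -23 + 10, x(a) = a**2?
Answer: 9216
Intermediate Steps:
d = -39 (d = 3*(-23 + 10) = 3*(-13) = -39)
G = 64 (G = 4**2*4 = 16*4 = 64)
y = -160 (y = -(26 - 58)*(-1 - 39)/8 = -(-4)*(-40) = -1/8*1280 = -160)
(G + y)**2 = (64 - 160)**2 = (-96)**2 = 9216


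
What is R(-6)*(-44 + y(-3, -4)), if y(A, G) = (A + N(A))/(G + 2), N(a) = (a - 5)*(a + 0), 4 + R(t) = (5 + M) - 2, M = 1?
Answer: 0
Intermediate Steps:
R(t) = 0 (R(t) = -4 + ((5 + 1) - 2) = -4 + (6 - 2) = -4 + 4 = 0)
N(a) = a*(-5 + a) (N(a) = (-5 + a)*a = a*(-5 + a))
y(A, G) = (A + A*(-5 + A))/(2 + G) (y(A, G) = (A + A*(-5 + A))/(G + 2) = (A + A*(-5 + A))/(2 + G))
R(-6)*(-44 + y(-3, -4)) = 0*(-44 - 3*(-4 - 3)/(2 - 4)) = 0*(-44 - 3*(-7)/(-2)) = 0*(-44 - 3*(-1/2)*(-7)) = 0*(-44 - 21/2) = 0*(-109/2) = 0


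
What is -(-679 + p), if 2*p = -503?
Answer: 1861/2 ≈ 930.50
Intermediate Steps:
p = -503/2 (p = (1/2)*(-503) = -503/2 ≈ -251.50)
-(-679 + p) = -(-679 - 503/2) = -1*(-1861/2) = 1861/2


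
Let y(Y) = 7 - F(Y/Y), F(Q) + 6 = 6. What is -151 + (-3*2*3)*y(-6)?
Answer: -277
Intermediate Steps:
F(Q) = 0 (F(Q) = -6 + 6 = 0)
y(Y) = 7 (y(Y) = 7 - 1*0 = 7 + 0 = 7)
-151 + (-3*2*3)*y(-6) = -151 + (-3*2*3)*7 = -151 - 6*3*7 = -151 - 18*7 = -151 - 126 = -277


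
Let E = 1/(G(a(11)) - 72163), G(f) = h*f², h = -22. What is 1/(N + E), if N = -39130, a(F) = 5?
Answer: -72713/2845259691 ≈ -2.5556e-5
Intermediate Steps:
G(f) = -22*f²
E = -1/72713 (E = 1/(-22*5² - 72163) = 1/(-22*25 - 72163) = 1/(-550 - 72163) = 1/(-72713) = -1/72713 ≈ -1.3753e-5)
1/(N + E) = 1/(-39130 - 1/72713) = 1/(-2845259691/72713) = -72713/2845259691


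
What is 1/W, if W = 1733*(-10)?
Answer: -1/17330 ≈ -5.7703e-5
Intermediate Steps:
W = -17330
1/W = 1/(-17330) = -1/17330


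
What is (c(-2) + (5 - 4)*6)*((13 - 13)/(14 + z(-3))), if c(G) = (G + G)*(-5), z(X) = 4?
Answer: 0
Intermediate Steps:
c(G) = -10*G (c(G) = (2*G)*(-5) = -10*G)
(c(-2) + (5 - 4)*6)*((13 - 13)/(14 + z(-3))) = (-10*(-2) + (5 - 4)*6)*((13 - 13)/(14 + 4)) = (20 + 1*6)*(0/18) = (20 + 6)*(0*(1/18)) = 26*0 = 0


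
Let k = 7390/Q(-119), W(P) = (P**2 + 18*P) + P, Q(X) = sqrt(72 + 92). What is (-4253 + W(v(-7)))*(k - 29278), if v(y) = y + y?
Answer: 126568794 - 15973485*sqrt(41)/41 ≈ 1.2407e+8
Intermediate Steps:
Q(X) = 2*sqrt(41) (Q(X) = sqrt(164) = 2*sqrt(41))
v(y) = 2*y
W(P) = P**2 + 19*P
k = 3695*sqrt(41)/41 (k = 7390/((2*sqrt(41))) = 7390*(sqrt(41)/82) = 3695*sqrt(41)/41 ≈ 577.06)
(-4253 + W(v(-7)))*(k - 29278) = (-4253 + (2*(-7))*(19 + 2*(-7)))*(3695*sqrt(41)/41 - 29278) = (-4253 - 14*(19 - 14))*(-29278 + 3695*sqrt(41)/41) = (-4253 - 14*5)*(-29278 + 3695*sqrt(41)/41) = (-4253 - 70)*(-29278 + 3695*sqrt(41)/41) = -4323*(-29278 + 3695*sqrt(41)/41) = 126568794 - 15973485*sqrt(41)/41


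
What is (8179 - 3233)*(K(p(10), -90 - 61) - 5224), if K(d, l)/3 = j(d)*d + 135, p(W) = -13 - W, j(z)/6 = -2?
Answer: -19739486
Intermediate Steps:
j(z) = -12 (j(z) = 6*(-2) = -12)
K(d, l) = 405 - 36*d (K(d, l) = 3*(-12*d + 135) = 3*(135 - 12*d) = 405 - 36*d)
(8179 - 3233)*(K(p(10), -90 - 61) - 5224) = (8179 - 3233)*((405 - 36*(-13 - 1*10)) - 5224) = 4946*((405 - 36*(-13 - 10)) - 5224) = 4946*((405 - 36*(-23)) - 5224) = 4946*((405 + 828) - 5224) = 4946*(1233 - 5224) = 4946*(-3991) = -19739486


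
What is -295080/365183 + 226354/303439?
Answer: -6878147338/110810764337 ≈ -0.062071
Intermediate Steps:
-295080/365183 + 226354/303439 = -6878147338/110810764337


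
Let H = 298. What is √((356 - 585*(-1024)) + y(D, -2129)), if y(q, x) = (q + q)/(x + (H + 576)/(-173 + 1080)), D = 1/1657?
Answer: √6131003008900992370886622/3198223753 ≈ 774.21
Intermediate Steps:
D = 1/1657 ≈ 0.00060350
y(q, x) = 2*q/(874/907 + x) (y(q, x) = (q + q)/(x + (298 + 576)/(-173 + 1080)) = (2*q)/(x + 874/907) = (2*q)/(874/907 + x) = 2*q/(874/907 + x))
√((356 - 585*(-1024)) + y(D, -2129)) = √((356 - 585*(-1024)) + 1814*(1/1657)/(874 + 907*(-2129))) = √((356 + 599040) + 1814*(1/1657)/(874 - 1931003)) = √(599396 + 1814*(1/1657)/(-1930129)) = √(599396 + 1814*(1/1657)*(-1/1930129)) = √(599396 - 1814/3198223753) = √(1917002524651374/3198223753) = √6131003008900992370886622/3198223753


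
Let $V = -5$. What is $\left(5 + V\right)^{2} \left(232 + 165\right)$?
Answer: $0$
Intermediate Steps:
$\left(5 + V\right)^{2} \left(232 + 165\right) = \left(5 - 5\right)^{2} \left(232 + 165\right) = 0^{2} \cdot 397 = 0 \cdot 397 = 0$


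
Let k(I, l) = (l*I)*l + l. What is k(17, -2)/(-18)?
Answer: -11/3 ≈ -3.6667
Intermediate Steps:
k(I, l) = l + I*l**2 (k(I, l) = (I*l)*l + l = I*l**2 + l = l + I*l**2)
k(17, -2)/(-18) = -2*(1 + 17*(-2))/(-18) = -2*(1 - 34)*(-1/18) = -2*(-33)*(-1/18) = 66*(-1/18) = -11/3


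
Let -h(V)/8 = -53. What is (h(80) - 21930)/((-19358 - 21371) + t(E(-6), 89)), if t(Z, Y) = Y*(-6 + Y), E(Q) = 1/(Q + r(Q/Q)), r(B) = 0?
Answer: 10753/16671 ≈ 0.64501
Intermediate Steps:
h(V) = 424 (h(V) = -8*(-53) = 424)
E(Q) = 1/Q (E(Q) = 1/(Q + 0) = 1/Q)
(h(80) - 21930)/((-19358 - 21371) + t(E(-6), 89)) = (424 - 21930)/((-19358 - 21371) + 89*(-6 + 89)) = -21506/(-40729 + 89*83) = -21506/(-40729 + 7387) = -21506/(-33342) = -21506*(-1/33342) = 10753/16671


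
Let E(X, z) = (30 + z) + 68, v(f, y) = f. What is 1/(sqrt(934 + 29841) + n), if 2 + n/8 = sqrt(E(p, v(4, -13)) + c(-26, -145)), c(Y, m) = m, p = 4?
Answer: 1/(-16 + 5*sqrt(1231) + 8*I*sqrt(43)) ≈ 0.0056596 - 0.0018623*I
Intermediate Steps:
E(X, z) = 98 + z
n = -16 + 8*I*sqrt(43) (n = -16 + 8*sqrt((98 + 4) - 145) = -16 + 8*sqrt(102 - 145) = -16 + 8*sqrt(-43) = -16 + 8*(I*sqrt(43)) = -16 + 8*I*sqrt(43) ≈ -16.0 + 52.46*I)
1/(sqrt(934 + 29841) + n) = 1/(sqrt(934 + 29841) + (-16 + 8*I*sqrt(43))) = 1/(sqrt(30775) + (-16 + 8*I*sqrt(43))) = 1/(5*sqrt(1231) + (-16 + 8*I*sqrt(43))) = 1/(-16 + 5*sqrt(1231) + 8*I*sqrt(43))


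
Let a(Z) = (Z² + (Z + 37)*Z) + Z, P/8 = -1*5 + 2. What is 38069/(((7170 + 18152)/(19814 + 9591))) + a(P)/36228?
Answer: 3379526301395/76447118 ≈ 44207.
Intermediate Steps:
P = -24 (P = 8*(-1*5 + 2) = 8*(-5 + 2) = 8*(-3) = -24)
a(Z) = Z + Z² + Z*(37 + Z) (a(Z) = (Z² + (37 + Z)*Z) + Z = (Z² + Z*(37 + Z)) + Z = Z + Z² + Z*(37 + Z))
38069/(((7170 + 18152)/(19814 + 9591))) + a(P)/36228 = 38069/(((7170 + 18152)/(19814 + 9591))) + (2*(-24)*(19 - 24))/36228 = 38069/((25322/29405)) + (2*(-24)*(-5))*(1/36228) = 38069/((25322*(1/29405))) + 240*(1/36228) = 38069/(25322/29405) + 20/3019 = 38069*(29405/25322) + 20/3019 = 1119418945/25322 + 20/3019 = 3379526301395/76447118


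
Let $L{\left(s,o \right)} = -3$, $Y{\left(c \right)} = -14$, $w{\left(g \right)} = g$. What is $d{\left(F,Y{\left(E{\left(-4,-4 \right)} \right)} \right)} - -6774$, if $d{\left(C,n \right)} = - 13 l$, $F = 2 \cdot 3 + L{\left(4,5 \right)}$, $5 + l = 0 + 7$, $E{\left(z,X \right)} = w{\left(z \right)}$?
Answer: $6748$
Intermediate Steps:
$E{\left(z,X \right)} = z$
$l = 2$ ($l = -5 + \left(0 + 7\right) = -5 + 7 = 2$)
$F = 3$ ($F = 2 \cdot 3 - 3 = 6 - 3 = 3$)
$d{\left(C,n \right)} = -26$ ($d{\left(C,n \right)} = \left(-13\right) 2 = -26$)
$d{\left(F,Y{\left(E{\left(-4,-4 \right)} \right)} \right)} - -6774 = -26 - -6774 = -26 + 6774 = 6748$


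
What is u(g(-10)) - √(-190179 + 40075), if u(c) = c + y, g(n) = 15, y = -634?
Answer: -619 - 2*I*√37526 ≈ -619.0 - 387.43*I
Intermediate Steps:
u(c) = -634 + c (u(c) = c - 634 = -634 + c)
u(g(-10)) - √(-190179 + 40075) = (-634 + 15) - √(-190179 + 40075) = -619 - √(-150104) = -619 - 2*I*√37526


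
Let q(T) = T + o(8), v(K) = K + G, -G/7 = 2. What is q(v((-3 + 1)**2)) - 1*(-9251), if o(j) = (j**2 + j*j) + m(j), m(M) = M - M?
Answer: 9369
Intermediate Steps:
G = -14 (G = -7*2 = -14)
m(M) = 0
o(j) = 2*j**2 (o(j) = (j**2 + j*j) + 0 = (j**2 + j**2) + 0 = 2*j**2 + 0 = 2*j**2)
v(K) = -14 + K (v(K) = K - 14 = -14 + K)
q(T) = 128 + T (q(T) = T + 2*8**2 = T + 2*64 = T + 128 = 128 + T)
q(v((-3 + 1)**2)) - 1*(-9251) = (128 + (-14 + (-3 + 1)**2)) - 1*(-9251) = (128 + (-14 + (-2)**2)) + 9251 = (128 + (-14 + 4)) + 9251 = (128 - 10) + 9251 = 118 + 9251 = 9369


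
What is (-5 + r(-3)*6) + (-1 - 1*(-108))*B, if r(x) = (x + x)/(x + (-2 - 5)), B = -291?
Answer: -155692/5 ≈ -31138.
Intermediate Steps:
r(x) = 2*x/(-7 + x) (r(x) = (2*x)/(x - 7) = (2*x)/(-7 + x) = 2*x/(-7 + x))
(-5 + r(-3)*6) + (-1 - 1*(-108))*B = (-5 + (2*(-3)/(-7 - 3))*6) + (-1 - 1*(-108))*(-291) = (-5 + (2*(-3)/(-10))*6) + (-1 + 108)*(-291) = (-5 + (2*(-3)*(-⅒))*6) + 107*(-291) = (-5 + (⅗)*6) - 31137 = (-5 + 18/5) - 31137 = -7/5 - 31137 = -155692/5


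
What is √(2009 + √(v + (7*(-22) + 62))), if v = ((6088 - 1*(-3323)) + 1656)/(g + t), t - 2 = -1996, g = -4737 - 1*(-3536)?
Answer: √(2278658025 + 1065*I*√108277485)/1065 ≈ 44.822 + 0.10899*I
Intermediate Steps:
g = -1201 (g = -4737 + 3536 = -1201)
t = -1994 (t = 2 - 1996 = -1994)
v = -3689/1065 (v = ((6088 - 1*(-3323)) + 1656)/(-1201 - 1994) = ((6088 + 3323) + 1656)/(-3195) = (9411 + 1656)*(-1/3195) = 11067*(-1/3195) = -3689/1065 ≈ -3.4638)
√(2009 + √(v + (7*(-22) + 62))) = √(2009 + √(-3689/1065 + (7*(-22) + 62))) = √(2009 + √(-3689/1065 + (-154 + 62))) = √(2009 + √(-3689/1065 - 92)) = √(2009 + √(-101669/1065)) = √(2009 + I*√108277485/1065)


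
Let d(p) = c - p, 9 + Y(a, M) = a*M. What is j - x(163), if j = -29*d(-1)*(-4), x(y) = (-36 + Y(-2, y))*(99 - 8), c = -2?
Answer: 33645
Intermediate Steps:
Y(a, M) = -9 + M*a (Y(a, M) = -9 + a*M = -9 + M*a)
x(y) = -4095 - 182*y (x(y) = (-36 + (-9 + y*(-2)))*(99 - 8) = (-36 + (-9 - 2*y))*91 = (-45 - 2*y)*91 = -4095 - 182*y)
d(p) = -2 - p
j = -116 (j = -29*(-2 - 1*(-1))*(-4) = -29*(-2 + 1)*(-4) = -29*(-1)*(-4) = 29*(-4) = -116)
j - x(163) = -116 - (-4095 - 182*163) = -116 - (-4095 - 29666) = -116 - 1*(-33761) = -116 + 33761 = 33645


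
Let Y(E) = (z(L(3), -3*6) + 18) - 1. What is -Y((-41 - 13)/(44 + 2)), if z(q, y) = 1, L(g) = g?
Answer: -18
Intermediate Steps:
Y(E) = 18 (Y(E) = (1 + 18) - 1 = 19 - 1 = 18)
-Y((-41 - 13)/(44 + 2)) = -1*18 = -18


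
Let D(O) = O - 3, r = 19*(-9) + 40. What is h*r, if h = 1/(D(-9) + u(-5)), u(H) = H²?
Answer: -131/13 ≈ -10.077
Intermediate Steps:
r = -131 (r = -171 + 40 = -131)
D(O) = -3 + O
h = 1/13 (h = 1/((-3 - 9) + (-5)²) = 1/(-12 + 25) = 1/13 ≈ 0.076923)
h*r = (1/13)*(-131) = -131/13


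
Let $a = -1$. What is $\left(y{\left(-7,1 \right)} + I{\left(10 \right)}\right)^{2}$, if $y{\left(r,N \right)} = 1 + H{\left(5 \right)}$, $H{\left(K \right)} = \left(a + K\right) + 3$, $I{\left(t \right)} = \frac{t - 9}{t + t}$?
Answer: $\frac{25921}{400} \approx 64.802$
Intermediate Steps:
$I{\left(t \right)} = \frac{-9 + t}{2 t}$
$H{\left(K \right)} = 2 + K$ ($H{\left(K \right)} = \left(-1 + K\right) + 3 = 2 + K$)
$y{\left(r,N \right)} = 8$ ($y{\left(r,N \right)} = 1 + \left(2 + 5\right) = 1 + 7 = 8$)
$\left(y{\left(-7,1 \right)} + I{\left(10 \right)}\right)^{2} = \left(8 + \frac{-9 + 10}{2 \cdot 10}\right)^{2} = \left(8 + \frac{1}{2} \cdot \frac{1}{10} \cdot 1\right)^{2} = \left(8 + \frac{1}{20}\right)^{2} = \left(\frac{161}{20}\right)^{2} = \frac{25921}{400}$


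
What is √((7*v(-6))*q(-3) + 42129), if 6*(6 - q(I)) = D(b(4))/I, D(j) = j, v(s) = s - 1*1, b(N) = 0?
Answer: √41835 ≈ 204.54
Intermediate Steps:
v(s) = -1 + s (v(s) = s - 1 = -1 + s)
q(I) = 6 (q(I) = 6 - 0/I = 6 - ⅙*0 = 6 + 0 = 6)
√((7*v(-6))*q(-3) + 42129) = √((7*(-1 - 6))*6 + 42129) = √((7*(-7))*6 + 42129) = √(-49*6 + 42129) = √(-294 + 42129) = √41835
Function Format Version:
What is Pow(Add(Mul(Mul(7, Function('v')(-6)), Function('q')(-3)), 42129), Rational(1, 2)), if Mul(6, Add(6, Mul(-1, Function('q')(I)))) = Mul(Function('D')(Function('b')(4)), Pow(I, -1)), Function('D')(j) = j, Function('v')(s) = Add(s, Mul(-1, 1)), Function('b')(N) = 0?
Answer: Pow(41835, Rational(1, 2)) ≈ 204.54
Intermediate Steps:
Function('v')(s) = Add(-1, s) (Function('v')(s) = Add(s, -1) = Add(-1, s))
Function('q')(I) = 6 (Function('q')(I) = Add(6, Mul(Rational(-1, 6), Mul(0, Pow(I, -1)))) = Add(6, Mul(Rational(-1, 6), 0)) = Add(6, 0) = 6)
Pow(Add(Mul(Mul(7, Function('v')(-6)), Function('q')(-3)), 42129), Rational(1, 2)) = Pow(Add(Mul(Mul(7, Add(-1, -6)), 6), 42129), Rational(1, 2)) = Pow(Add(Mul(Mul(7, -7), 6), 42129), Rational(1, 2)) = Pow(Add(Mul(-49, 6), 42129), Rational(1, 2)) = Pow(Add(-294, 42129), Rational(1, 2)) = Pow(41835, Rational(1, 2))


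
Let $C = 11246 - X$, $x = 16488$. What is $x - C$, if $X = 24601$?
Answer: $29843$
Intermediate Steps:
$C = -13355$ ($C = 11246 - 24601 = -13355$)
$x - C = 16488 - -13355 = 16488 + 13355 = 29843$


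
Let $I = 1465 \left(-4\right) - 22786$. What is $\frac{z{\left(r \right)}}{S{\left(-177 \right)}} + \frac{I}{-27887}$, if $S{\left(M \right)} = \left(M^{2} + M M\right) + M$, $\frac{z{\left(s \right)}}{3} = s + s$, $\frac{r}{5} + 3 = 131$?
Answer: $\frac{1791234}{1645333} \approx 1.0887$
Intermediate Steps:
$r = 640$ ($r = -15 + 5 \cdot 131 = -15 + 655 = 640$)
$z{\left(s \right)} = 6 s$ ($z{\left(s \right)} = 3 \left(s + s\right) = 3 \cdot 2 s = 6 s$)
$S{\left(M \right)} = M + 2 M^{2}$ ($S{\left(M \right)} = \left(M^{2} + M^{2}\right) + M = 2 M^{2} + M = M + 2 M^{2}$)
$I = -28646$ ($I = -5860 - 22786 = -28646$)
$\frac{z{\left(r \right)}}{S{\left(-177 \right)}} + \frac{I}{-27887} = \frac{6 \cdot 640}{\left(-177\right) \left(1 + 2 \left(-177\right)\right)} - \frac{28646}{-27887} = \frac{3840}{\left(-177\right) \left(1 - 354\right)} - - \frac{28646}{27887} = \frac{3840}{\left(-177\right) \left(-353\right)} + \frac{28646}{27887} = \frac{3840}{62481} + \frac{28646}{27887} = 3840 \cdot \frac{1}{62481} + \frac{28646}{27887} = \frac{1280}{20827} + \frac{28646}{27887} = \frac{1791234}{1645333}$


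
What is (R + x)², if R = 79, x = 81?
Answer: 25600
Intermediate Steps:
(R + x)² = (79 + 81)² = 160² = 25600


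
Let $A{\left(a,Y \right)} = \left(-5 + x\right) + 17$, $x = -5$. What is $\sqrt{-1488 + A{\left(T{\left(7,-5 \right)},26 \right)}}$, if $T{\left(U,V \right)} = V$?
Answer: $i \sqrt{1481} \approx 38.484 i$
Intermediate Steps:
$A{\left(a,Y \right)} = 7$ ($A{\left(a,Y \right)} = \left(-5 - 5\right) + 17 = -10 + 17 = 7$)
$\sqrt{-1488 + A{\left(T{\left(7,-5 \right)},26 \right)}} = \sqrt{-1488 + 7} = \sqrt{-1481} = i \sqrt{1481}$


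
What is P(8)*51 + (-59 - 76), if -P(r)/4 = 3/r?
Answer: -423/2 ≈ -211.50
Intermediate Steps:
P(r) = -12/r
P(8)*51 + (-59 - 76) = -12/8*51 + (-59 - 76) = -12*1/8*51 - 135 = -3/2*51 - 135 = -153/2 - 135 = -423/2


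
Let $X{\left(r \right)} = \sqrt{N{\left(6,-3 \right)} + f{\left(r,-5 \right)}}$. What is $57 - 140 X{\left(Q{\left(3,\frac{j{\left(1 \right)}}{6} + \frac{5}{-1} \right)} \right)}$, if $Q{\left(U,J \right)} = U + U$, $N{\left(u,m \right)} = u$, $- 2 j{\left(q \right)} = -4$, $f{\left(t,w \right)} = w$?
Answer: $-83$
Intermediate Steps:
$j{\left(q \right)} = 2$ ($j{\left(q \right)} = \left(- \frac{1}{2}\right) \left(-4\right) = 2$)
$Q{\left(U,J \right)} = 2 U$
$X{\left(r \right)} = 1$ ($X{\left(r \right)} = \sqrt{6 - 5} = \sqrt{1} = 1$)
$57 - 140 X{\left(Q{\left(3,\frac{j{\left(1 \right)}}{6} + \frac{5}{-1} \right)} \right)} = 57 - 140 = -83$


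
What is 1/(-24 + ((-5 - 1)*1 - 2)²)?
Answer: 1/40 ≈ 0.025000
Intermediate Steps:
1/(-24 + ((-5 - 1)*1 - 2)²) = 1/(-24 + (-6*1 - 2)²) = 1/(-24 + (-6 - 2)²) = 1/(-24 + (-8)²) = 1/(-24 + 64) = 1/40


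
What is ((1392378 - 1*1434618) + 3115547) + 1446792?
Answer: 4520099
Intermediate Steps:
((1392378 - 1*1434618) + 3115547) + 1446792 = ((1392378 - 1434618) + 3115547) + 1446792 = (-42240 + 3115547) + 1446792 = 3073307 + 1446792 = 4520099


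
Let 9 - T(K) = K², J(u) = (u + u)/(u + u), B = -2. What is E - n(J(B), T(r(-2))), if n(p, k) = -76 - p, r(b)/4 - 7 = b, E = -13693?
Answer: -13616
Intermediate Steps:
J(u) = 1 (J(u) = (2*u)/((2*u)) = (2*u)*(1/(2*u)) = 1)
r(b) = 28 + 4*b
T(K) = 9 - K²
E - n(J(B), T(r(-2))) = -13693 - (-76 - 1*1) = -13693 - (-76 - 1) = -13693 - 1*(-77) = -13693 + 77 = -13616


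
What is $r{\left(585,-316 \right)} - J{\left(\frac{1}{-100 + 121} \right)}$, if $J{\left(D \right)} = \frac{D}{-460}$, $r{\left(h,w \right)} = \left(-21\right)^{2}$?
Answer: $\frac{4260061}{9660} \approx 441.0$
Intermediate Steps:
$r{\left(h,w \right)} = 441$
$J{\left(D \right)} = - \frac{D}{460}$ ($J{\left(D \right)} = D \left(- \frac{1}{460}\right) = - \frac{D}{460}$)
$r{\left(585,-316 \right)} - J{\left(\frac{1}{-100 + 121} \right)} = 441 - - \frac{1}{460 \left(-100 + 121\right)} = 441 - - \frac{1}{460 \cdot 21} = 441 - \left(- \frac{1}{460}\right) \frac{1}{21} = 441 - - \frac{1}{9660} = 441 + \frac{1}{9660} = \frac{4260061}{9660}$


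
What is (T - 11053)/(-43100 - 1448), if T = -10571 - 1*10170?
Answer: 2271/3182 ≈ 0.71370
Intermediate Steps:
T = -20741 (T = -10571 - 10170 = -20741)
(T - 11053)/(-43100 - 1448) = (-20741 - 11053)/(-43100 - 1448) = -31794/(-44548) = -31794*(-1/44548) = 2271/3182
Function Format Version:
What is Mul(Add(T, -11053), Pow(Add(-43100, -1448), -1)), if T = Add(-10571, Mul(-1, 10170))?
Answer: Rational(2271, 3182) ≈ 0.71370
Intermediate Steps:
T = -20741 (T = Add(-10571, -10170) = -20741)
Mul(Add(T, -11053), Pow(Add(-43100, -1448), -1)) = Mul(Add(-20741, -11053), Pow(Add(-43100, -1448), -1)) = Mul(-31794, Pow(-44548, -1)) = Mul(-31794, Rational(-1, 44548)) = Rational(2271, 3182)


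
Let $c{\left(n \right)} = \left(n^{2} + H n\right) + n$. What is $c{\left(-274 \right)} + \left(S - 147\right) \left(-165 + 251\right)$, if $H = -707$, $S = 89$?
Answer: $263532$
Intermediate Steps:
$c{\left(n \right)} = n^{2} - 706 n$ ($c{\left(n \right)} = \left(n^{2} - 707 n\right) + n = n^{2} - 706 n$)
$c{\left(-274 \right)} + \left(S - 147\right) \left(-165 + 251\right) = - 274 \left(-706 - 274\right) + \left(89 - 147\right) \left(-165 + 251\right) = \left(-274\right) \left(-980\right) + \left(89 - 147\right) 86 = 268520 - 4988 = 263532$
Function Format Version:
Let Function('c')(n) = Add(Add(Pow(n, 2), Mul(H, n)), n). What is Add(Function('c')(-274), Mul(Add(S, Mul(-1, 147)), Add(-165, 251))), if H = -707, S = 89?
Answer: 263532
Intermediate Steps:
Function('c')(n) = Add(Pow(n, 2), Mul(-706, n)) (Function('c')(n) = Add(Add(Pow(n, 2), Mul(-707, n)), n) = Add(Pow(n, 2), Mul(-706, n)))
Add(Function('c')(-274), Mul(Add(S, Mul(-1, 147)), Add(-165, 251))) = Add(Mul(-274, Add(-706, -274)), Mul(Add(89, Mul(-1, 147)), Add(-165, 251))) = Add(Mul(-274, -980), Mul(Add(89, -147), 86)) = Add(268520, Mul(-58, 86)) = Add(268520, -4988) = 263532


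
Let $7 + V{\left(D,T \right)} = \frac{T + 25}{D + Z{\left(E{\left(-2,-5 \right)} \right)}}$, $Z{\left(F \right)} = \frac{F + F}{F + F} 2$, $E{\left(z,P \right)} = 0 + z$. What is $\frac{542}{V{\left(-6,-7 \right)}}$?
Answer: $- \frac{1084}{23} \approx -47.13$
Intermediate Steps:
$E{\left(z,P \right)} = z$
$Z{\left(F \right)} = 2$ ($Z{\left(F \right)} = \frac{2 F}{2 F} 2 = 2 F \frac{1}{2 F} 2 = 1 \cdot 2 = 2$)
$V{\left(D,T \right)} = -7 + \frac{25 + T}{2 + D}$ ($V{\left(D,T \right)} = -7 + \frac{T + 25}{D + 2} = -7 + \frac{25 + T}{2 + D}$)
$\frac{542}{V{\left(-6,-7 \right)}} = \frac{542}{\frac{1}{2 - 6} \left(11 - 7 - -42\right)} = \frac{542}{\frac{1}{-4} \left(11 - 7 + 42\right)} = \frac{542}{\left(- \frac{1}{4}\right) 46} = \frac{542}{- \frac{23}{2}} = 542 \left(- \frac{2}{23}\right) = - \frac{1084}{23}$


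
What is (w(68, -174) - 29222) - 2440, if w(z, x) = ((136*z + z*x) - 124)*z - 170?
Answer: -215976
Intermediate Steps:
w(z, x) = -170 + z*(-124 + 136*z + x*z) (w(z, x) = ((136*z + x*z) - 124)*z - 170 = (-124 + 136*z + x*z)*z - 170 = z*(-124 + 136*z + x*z) - 170 = -170 + z*(-124 + 136*z + x*z))
(w(68, -174) - 29222) - 2440 = ((-170 - 124*68 + 136*68**2 - 174*68**2) - 29222) - 2440 = ((-170 - 8432 + 136*4624 - 174*4624) - 29222) - 2440 = ((-170 - 8432 + 628864 - 804576) - 29222) - 2440 = (-184314 - 29222) - 2440 = -213536 - 2440 = -215976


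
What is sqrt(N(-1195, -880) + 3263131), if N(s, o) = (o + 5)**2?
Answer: 2*sqrt(1007189) ≈ 2007.2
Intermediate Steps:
N(s, o) = (5 + o)**2
sqrt(N(-1195, -880) + 3263131) = sqrt((5 - 880)**2 + 3263131) = sqrt((-875)**2 + 3263131) = sqrt(765625 + 3263131) = sqrt(4028756) = 2*sqrt(1007189)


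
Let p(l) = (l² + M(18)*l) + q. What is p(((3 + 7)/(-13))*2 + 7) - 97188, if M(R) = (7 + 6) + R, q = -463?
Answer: -16469365/169 ≈ -97452.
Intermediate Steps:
M(R) = 13 + R
p(l) = -463 + l² + 31*l (p(l) = (l² + (13 + 18)*l) - 463 = (l² + 31*l) - 463 = -463 + l² + 31*l)
p(((3 + 7)/(-13))*2 + 7) - 97188 = (-463 + (((3 + 7)/(-13))*2 + 7)² + 31*(((3 + 7)/(-13))*2 + 7)) - 97188 = (-463 + ((10*(-1/13))*2 + 7)² + 31*((10*(-1/13))*2 + 7)) - 97188 = (-463 + (-10/13*2 + 7)² + 31*(-10/13*2 + 7)) - 97188 = (-463 + (-20/13 + 7)² + 31*(-20/13 + 7)) - 97188 = (-463 + (71/13)² + 31*(71/13)) - 97188 = (-463 + 5041/169 + 2201/13) - 97188 = -44593/169 - 97188 = -16469365/169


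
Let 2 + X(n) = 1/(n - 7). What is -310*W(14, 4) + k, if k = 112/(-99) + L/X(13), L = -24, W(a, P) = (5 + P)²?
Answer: -2484706/99 ≈ -25098.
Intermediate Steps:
X(n) = -2 + 1/(-7 + n) (X(n) = -2 + 1/(n - 7) = -2 + 1/(-7 + n))
k = 1184/99 (k = 112/(-99) - 24*(-7 + 13)/(15 - 2*13) = 112*(-1/99) - 24*6/(15 - 26) = -112/99 - 24/((⅙)*(-11)) = -112/99 - 24/(-11/6) = -112/99 - 24*(-6/11) = -112/99 + 144/11 = 1184/99 ≈ 11.960)
-310*W(14, 4) + k = -310*(5 + 4)² + 1184/99 = -310*9² + 1184/99 = -310*81 + 1184/99 = -25110 + 1184/99 = -2484706/99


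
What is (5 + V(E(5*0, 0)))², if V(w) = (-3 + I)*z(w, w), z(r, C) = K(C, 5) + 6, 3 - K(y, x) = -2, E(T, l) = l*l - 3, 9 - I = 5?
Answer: 256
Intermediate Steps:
I = 4 (I = 9 - 1*5 = 9 - 5 = 4)
E(T, l) = -3 + l² (E(T, l) = l² - 3 = -3 + l²)
K(y, x) = 5 (K(y, x) = 3 - 1*(-2) = 3 + 2 = 5)
z(r, C) = 11 (z(r, C) = 5 + 6 = 11)
V(w) = 11 (V(w) = (-3 + 4)*11 = 1*11 = 11)
(5 + V(E(5*0, 0)))² = (5 + 11)² = 16² = 256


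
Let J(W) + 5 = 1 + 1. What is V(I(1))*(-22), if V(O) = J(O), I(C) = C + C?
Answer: 66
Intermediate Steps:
I(C) = 2*C
J(W) = -3 (J(W) = -5 + (1 + 1) = -5 + 2 = -3)
V(O) = -3
V(I(1))*(-22) = -3*(-22) = 66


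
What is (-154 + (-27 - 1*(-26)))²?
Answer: 24025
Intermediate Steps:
(-154 + (-27 - 1*(-26)))² = (-154 + (-27 + 26))² = (-154 - 1)² = (-155)² = 24025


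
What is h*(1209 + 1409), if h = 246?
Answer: 644028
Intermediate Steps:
h*(1209 + 1409) = 246*(1209 + 1409) = 246*2618 = 644028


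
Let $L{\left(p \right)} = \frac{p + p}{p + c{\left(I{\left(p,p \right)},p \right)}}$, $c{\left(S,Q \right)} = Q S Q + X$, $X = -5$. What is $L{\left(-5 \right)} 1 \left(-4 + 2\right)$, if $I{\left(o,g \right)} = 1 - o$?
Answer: $\frac{1}{7} \approx 0.14286$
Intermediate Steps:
$c{\left(S,Q \right)} = -5 + S Q^{2}$ ($c{\left(S,Q \right)} = Q S Q - 5 = S Q^{2} - 5 = -5 + S Q^{2}$)
$L{\left(p \right)} = \frac{2 p}{-5 + p + p^{2} \left(1 - p\right)}$ ($L{\left(p \right)} = \frac{p + p}{p + \left(-5 + \left(1 - p\right) p^{2}\right)} = \frac{2 p}{p + \left(-5 + p^{2} \left(1 - p\right)\right)} = \frac{2 p}{-5 + p + p^{2} \left(1 - p\right)}$)
$L{\left(-5 \right)} 1 \left(-4 + 2\right) = \left(-2\right) \left(-5\right) \frac{1}{5 - -5 + \left(-5\right)^{2} \left(-1 - 5\right)} 1 \left(-4 + 2\right) = \left(-2\right) \left(-5\right) \frac{1}{5 + 5 + 25 \left(-6\right)} 1 \left(-2\right) = \left(-2\right) \left(-5\right) \frac{1}{5 + 5 - 150} \left(-2\right) = \left(-2\right) \left(-5\right) \frac{1}{-140} \left(-2\right) = \left(-2\right) \left(-5\right) \left(- \frac{1}{140}\right) \left(-2\right) = \left(- \frac{1}{14}\right) \left(-2\right) = \frac{1}{7}$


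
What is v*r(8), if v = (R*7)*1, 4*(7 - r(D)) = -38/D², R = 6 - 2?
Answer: 6405/32 ≈ 200.16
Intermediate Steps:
R = 4
r(D) = 7 + 19/(2*D²) (r(D) = 7 - (-19)/(2*(D²)) = 7 - (-19)/(2*D²) = 7 + 19/(2*D²))
v = 28 (v = (4*7)*1 = 28*1 = 28)
v*r(8) = 28*(7 + (19/2)/8²) = 28*(7 + (19/2)*(1/64)) = 28*(7 + 19/128) = 28*(915/128) = 6405/32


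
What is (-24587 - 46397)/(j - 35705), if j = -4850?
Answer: 70984/40555 ≈ 1.7503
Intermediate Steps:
(-24587 - 46397)/(j - 35705) = (-24587 - 46397)/(-4850 - 35705) = -70984/(-40555) = -70984*(-1/40555) = 70984/40555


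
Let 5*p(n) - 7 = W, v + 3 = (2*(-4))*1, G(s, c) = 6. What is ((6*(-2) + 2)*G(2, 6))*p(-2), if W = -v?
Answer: -216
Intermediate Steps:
v = -11 (v = -3 + (2*(-4))*1 = -3 - 8*1 = -3 - 8 = -11)
W = 11 (W = -1*(-11) = 11)
p(n) = 18/5 (p(n) = 7/5 + (1/5)*11 = 7/5 + 11/5 = 18/5)
((6*(-2) + 2)*G(2, 6))*p(-2) = ((6*(-2) + 2)*6)*(18/5) = ((-12 + 2)*6)*(18/5) = -10*6*(18/5) = -60*18/5 = -216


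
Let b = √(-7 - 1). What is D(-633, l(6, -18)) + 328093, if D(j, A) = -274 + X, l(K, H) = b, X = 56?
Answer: 327875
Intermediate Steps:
b = 2*I*√2 (b = √(-8) = 2*I*√2 ≈ 2.8284*I)
l(K, H) = 2*I*√2
D(j, A) = -218 (D(j, A) = -274 + 56 = -218)
D(-633, l(6, -18)) + 328093 = -218 + 328093 = 327875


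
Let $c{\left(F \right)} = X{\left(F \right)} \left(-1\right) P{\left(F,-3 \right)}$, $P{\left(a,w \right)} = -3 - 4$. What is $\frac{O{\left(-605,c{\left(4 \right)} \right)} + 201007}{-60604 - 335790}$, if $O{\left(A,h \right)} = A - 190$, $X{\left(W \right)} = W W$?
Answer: $- \frac{100106}{198197} \approx -0.50508$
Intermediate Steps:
$P{\left(a,w \right)} = -7$ ($P{\left(a,w \right)} = -3 - 4 = -7$)
$X{\left(W \right)} = W^{2}$
$c{\left(F \right)} = 7 F^{2}$ ($c{\left(F \right)} = F^{2} \left(-1\right) \left(-7\right) = - F^{2} \left(-7\right) = 7 F^{2}$)
$O{\left(A,h \right)} = -190 + A$ ($O{\left(A,h \right)} = A - 190 = -190 + A$)
$\frac{O{\left(-605,c{\left(4 \right)} \right)} + 201007}{-60604 - 335790} = \frac{\left(-190 - 605\right) + 201007}{-60604 - 335790} = \frac{-795 + 201007}{-396394} = 200212 \left(- \frac{1}{396394}\right) = - \frac{100106}{198197}$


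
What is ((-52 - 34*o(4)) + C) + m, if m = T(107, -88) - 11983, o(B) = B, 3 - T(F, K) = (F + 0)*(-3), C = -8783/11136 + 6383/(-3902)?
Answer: -257444578769/21726336 ≈ -11849.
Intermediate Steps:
C = -52676177/21726336 (C = -8783*1/11136 + 6383*(-1/3902) = -8783/11136 - 6383/3902 = -52676177/21726336 ≈ -2.4245)
T(F, K) = 3 + 3*F (T(F, K) = 3 - (F + 0)*(-3) = 3 - F*(-3) = 3 - (-3)*F = 3 + 3*F)
m = -11659 (m = (3 + 3*107) - 11983 = (3 + 321) - 11983 = 324 - 11983 = -11659)
((-52 - 34*o(4)) + C) + m = ((-52 - 34*4) - 52676177/21726336) - 11659 = ((-52 - 136) - 52676177/21726336) - 11659 = (-188 - 52676177/21726336) - 11659 = -4137227345/21726336 - 11659 = -257444578769/21726336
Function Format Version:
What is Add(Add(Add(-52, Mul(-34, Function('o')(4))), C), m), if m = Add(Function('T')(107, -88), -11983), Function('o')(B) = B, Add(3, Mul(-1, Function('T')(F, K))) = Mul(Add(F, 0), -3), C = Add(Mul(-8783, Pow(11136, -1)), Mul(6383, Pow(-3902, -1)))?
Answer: Rational(-257444578769, 21726336) ≈ -11849.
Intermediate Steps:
C = Rational(-52676177, 21726336) (C = Add(Mul(-8783, Rational(1, 11136)), Mul(6383, Rational(-1, 3902))) = Add(Rational(-8783, 11136), Rational(-6383, 3902)) = Rational(-52676177, 21726336) ≈ -2.4245)
Function('T')(F, K) = Add(3, Mul(3, F)) (Function('T')(F, K) = Add(3, Mul(-1, Mul(Add(F, 0), -3))) = Add(3, Mul(-1, Mul(F, -3))) = Add(3, Mul(-1, Mul(-3, F))) = Add(3, Mul(3, F)))
m = -11659 (m = Add(Add(3, Mul(3, 107)), -11983) = Add(Add(3, 321), -11983) = Add(324, -11983) = -11659)
Add(Add(Add(-52, Mul(-34, Function('o')(4))), C), m) = Add(Add(Add(-52, Mul(-34, 4)), Rational(-52676177, 21726336)), -11659) = Add(Add(Add(-52, -136), Rational(-52676177, 21726336)), -11659) = Add(Add(-188, Rational(-52676177, 21726336)), -11659) = Add(Rational(-4137227345, 21726336), -11659) = Rational(-257444578769, 21726336)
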